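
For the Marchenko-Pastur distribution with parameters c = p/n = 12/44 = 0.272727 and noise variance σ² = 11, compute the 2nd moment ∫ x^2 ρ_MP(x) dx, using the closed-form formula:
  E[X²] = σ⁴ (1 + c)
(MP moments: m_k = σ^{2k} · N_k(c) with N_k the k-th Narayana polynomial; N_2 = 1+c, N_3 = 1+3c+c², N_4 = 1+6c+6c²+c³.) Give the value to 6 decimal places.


E[X²] = σ⁴ (1 + c) (second MP moment). With σ² = 11 (so σ⁴ = 121) and c = 12/44 = 0.272727: E[X²] = 121 · (1 + 0.272727) = 121 · 1.272727.

So E[X^2] = 154.000000.


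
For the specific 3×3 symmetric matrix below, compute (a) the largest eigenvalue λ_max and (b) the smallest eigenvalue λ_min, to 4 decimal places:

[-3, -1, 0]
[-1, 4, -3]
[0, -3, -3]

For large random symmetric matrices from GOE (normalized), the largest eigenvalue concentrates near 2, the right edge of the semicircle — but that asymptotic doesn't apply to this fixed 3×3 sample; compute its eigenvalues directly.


Since M is real symmetric, all three eigenvalues are real; they are the roots of det(λI − M) = λ³ − (tr M) λ² + s λ − det M, where s is the sum of the principal 2×2 minors.
tr M = -3 + 4 + (-3) = -2.
s = ((-3)·4 − (-1)²) + ((-3)·(-3) − 0²) + (4·(-3) − (-3)²) = -13 + 9 + (-21) = -25.
det M (expand along row 1) = (-3)·(-21) − (-1)·3 + 0·3 = 66.
Characteristic polynomial: λ³ + 2λ² − 25λ − 66 = 0.
Substitute λ = y + (tr M)/3 = y − 0.666667 to remove the quadratic term: y³ + p·y + q = 0 with p = s − (tr M)²/3 = -26.333333 and q = −2(tr M)³/27 + (tr M)·s/3 − det M = -48.740741.
Three real roots ⇒ use the trigonometric (Viète) form: r = 2√(−p/3) = 5.925463, φ = arccos(3q/(p·r)) = arccos(0.937099) = 0.356573 rad.
y_k = r·cos(φ/3 − 2πk/3) for k = 0, 1, 2 gives y = 5.883657, -2.333333, -3.550324.
λ_k = y_k − 0.666667 gives λ = 5.2170, -3.0000, -4.2170 (check: the sum is -2.0000 = tr M).

Hence λ_max = 5.2170 and λ_min = -4.2170.


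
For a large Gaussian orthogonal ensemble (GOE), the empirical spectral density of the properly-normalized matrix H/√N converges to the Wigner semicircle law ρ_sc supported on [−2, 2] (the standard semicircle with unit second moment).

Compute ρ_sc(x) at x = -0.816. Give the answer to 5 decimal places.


ρ_sc(x) = (1/(2π)) √(4 − x²). With x = -0.816:
  4 − x² = 4 − (-0.816)² = 4 − 0.665856 = 3.334144.
  √(4 − x²) = 1.825964.
  1/(2π) = 0.159155.
  ρ_sc(-0.816) = 0.159155 · 1.825964 = 0.290611.

Rounded to 5 decimal places: ρ_sc(-0.816) ≈ 0.29061.


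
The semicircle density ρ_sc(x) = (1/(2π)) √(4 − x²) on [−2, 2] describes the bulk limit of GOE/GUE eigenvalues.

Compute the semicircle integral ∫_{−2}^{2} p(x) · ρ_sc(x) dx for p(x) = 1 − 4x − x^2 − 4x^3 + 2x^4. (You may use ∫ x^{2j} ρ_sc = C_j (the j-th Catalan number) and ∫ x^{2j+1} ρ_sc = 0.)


Write p(x) = Σ a_i x^i, split into monomials and integrate each against ρ_sc separately.
Using ∫ x^{2j} ρ_sc = C_j = (1/(j+1)) C(2j, j) (Catalan numbers) and ∫ x^{2j+1} ρ_sc = 0 (odd monomials vanish by symmetry):
  i = 0 (even): a_0 · C_{0} = 1 · 1 = 1
  i = 1 (odd): ∫ x^1 ρ_sc = 0 (vanishes)
  i = 2 (even): a_2 · C_{1} = -1 · 1 = -1
  i = 3 (odd): ∫ x^3 ρ_sc = 0 (vanishes)
  i = 4 (even): a_4 · C_{2} = 2 · 2 = 4

Summing the contributions: ∫_{−2}^{2} p(x) ρ_sc(x) dx = 1 + (-1) + 4 = 4.


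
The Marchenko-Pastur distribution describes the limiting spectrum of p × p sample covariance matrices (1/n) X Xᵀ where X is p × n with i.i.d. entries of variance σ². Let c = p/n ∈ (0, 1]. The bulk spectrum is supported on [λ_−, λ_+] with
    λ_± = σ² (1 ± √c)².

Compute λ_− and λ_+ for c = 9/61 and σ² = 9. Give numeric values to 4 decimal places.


c = 9/61 = 0.147541; √c = 0.384111.
λ_− = σ² (1 − √c)² = 9 · (1 − 0.384111)² = 9 · (0.615889)² = 3.413877.
λ_+ = σ² (1 + √c)² = 9 · (1 + 0.384111)² = 9 · (1.384111)² = 17.241860.

Rounded to 4 decimal places: λ_− ≈ 3.4139, λ_+ ≈ 17.2419.


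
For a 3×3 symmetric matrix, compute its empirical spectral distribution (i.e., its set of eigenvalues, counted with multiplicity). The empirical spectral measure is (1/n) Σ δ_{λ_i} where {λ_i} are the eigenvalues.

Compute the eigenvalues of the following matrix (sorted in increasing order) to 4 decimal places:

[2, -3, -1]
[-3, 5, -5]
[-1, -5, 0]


Since M is real symmetric, all three eigenvalues are real; they are the roots of det(λI − M) = λ³ − (tr M) λ² + s λ − det M, where s is the sum of the principal 2×2 minors.
tr M = 2 + 5 + 0 = 7.
s = (2·5 − (-3)²) + (2·0 − (-1)²) + (5·0 − (-5)²) = 1 + (-1) + (-25) = -25.
det M (expand along row 1) = 2·(-25) − (-3)·(-5) + (-1)·20 = -85.
Characteristic polynomial: λ³ − 7λ² − 25λ + 85 = 0.
Substitute λ = y + (tr M)/3 = y + 2.333333 to remove the quadratic term: y³ + p·y + q = 0 with p = s − (tr M)²/3 = -41.333333 and q = −2(tr M)³/27 + (tr M)·s/3 − det M = 1.259259.
Three real roots ⇒ use the trigonometric (Viète) form: r = 2√(−p/3) = 7.423686, φ = arccos(3q/(p·r)) = arccos(-0.012312) = 1.583108 rad.
y_k = r·cos(φ/3 − 2πk/3) for k = 0, 1, 2 gives y = 6.413813, 0.030467, -6.444280.
λ_k = y_k + 2.333333 gives λ = 8.7471, 2.3638, -4.1109 (check: the sum is 7.0000 = tr M).

Eigenvalues sorted in increasing order: [-4.1109, 2.3638, 8.7471].


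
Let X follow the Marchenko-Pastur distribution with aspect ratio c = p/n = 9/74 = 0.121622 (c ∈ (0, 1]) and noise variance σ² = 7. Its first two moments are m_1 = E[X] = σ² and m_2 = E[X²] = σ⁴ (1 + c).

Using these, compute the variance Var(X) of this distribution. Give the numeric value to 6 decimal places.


m_1 = E[X] = σ² = 7, so m_1² = 49.
m_2 = E[X²] = σ⁴ (1 + c) = 49 · (1 + 0.121622) = 49 · 1.121622 = 54.959459.
(Note m_2 − m_1² simplifies to c · σ⁴ = 0.121622 · 49.)

Var(X) = m_2 − m_1² = 54.959459 − 49 = 5.959459.


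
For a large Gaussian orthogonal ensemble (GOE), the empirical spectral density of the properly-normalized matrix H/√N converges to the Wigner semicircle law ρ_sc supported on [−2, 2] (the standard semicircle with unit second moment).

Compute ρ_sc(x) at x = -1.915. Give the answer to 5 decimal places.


ρ_sc(x) = (1/(2π)) √(4 − x²). With x = -1.915:
  4 − x² = 4 − (-1.915)² = 4 − 3.667225 = 0.332775.
  √(4 − x²) = 0.576867.
  1/(2π) = 0.159155.
  ρ_sc(-1.915) = 0.159155 · 0.576867 = 0.091811.

Rounded to 5 decimal places: ρ_sc(-1.915) ≈ 0.09181.


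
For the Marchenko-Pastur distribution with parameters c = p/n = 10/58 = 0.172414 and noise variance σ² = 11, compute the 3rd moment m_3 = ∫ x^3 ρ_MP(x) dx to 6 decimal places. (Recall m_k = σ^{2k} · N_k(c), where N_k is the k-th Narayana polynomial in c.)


E[X³] = σ⁶ (1 + 3c + c²) (third MP moment). With σ² = 11 (so σ⁶ = 1331) and c = 10/58 = 0.172414: E[X³] = 1331 · (1 + 3·0.172414 + (0.172414)²) = 1331 · 1.546968.

So E[X^3] = 2059.014269.


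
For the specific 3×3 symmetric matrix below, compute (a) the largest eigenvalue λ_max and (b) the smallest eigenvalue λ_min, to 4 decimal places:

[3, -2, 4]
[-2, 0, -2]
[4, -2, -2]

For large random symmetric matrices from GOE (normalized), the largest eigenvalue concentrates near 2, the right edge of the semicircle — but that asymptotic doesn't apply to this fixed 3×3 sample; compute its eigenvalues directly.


Since M is real symmetric, all three eigenvalues are real; they are the roots of det(λI − M) = λ³ − (tr M) λ² + s λ − det M, where s is the sum of the principal 2×2 minors.
tr M = 3 + 0 + (-2) = 1.
s = (3·0 − (-2)²) + (3·(-2) − 4²) + (0·(-2) − (-2)²) = -4 + (-22) + (-4) = -30.
det M (expand along row 1) = 3·(-4) − (-2)·12 + 4·4 = 28.
Characteristic polynomial: λ³ − λ² − 30λ − 28 = 0.
Substitute λ = y + (tr M)/3 = y + 0.333333 to remove the quadratic term: y³ + p·y + q = 0 with p = s − (tr M)²/3 = -30.333333 and q = −2(tr M)³/27 + (tr M)·s/3 − det M = -38.074074.
Three real roots ⇒ use the trigonometric (Viète) form: r = 2√(−p/3) = 6.359595, φ = arccos(3q/(p·r)) = arccos(0.592108) = 0.937124 rad.
y_k = r·cos(φ/3 − 2πk/3) for k = 0, 1, 2 gives y = 6.051831, -1.333333, -4.718498.
λ_k = y_k + 0.333333 gives λ = 6.3852, -1.0000, -4.3852 (check: the sum is 1.0000 = tr M).

Hence λ_max = 6.3852 and λ_min = -4.3852.


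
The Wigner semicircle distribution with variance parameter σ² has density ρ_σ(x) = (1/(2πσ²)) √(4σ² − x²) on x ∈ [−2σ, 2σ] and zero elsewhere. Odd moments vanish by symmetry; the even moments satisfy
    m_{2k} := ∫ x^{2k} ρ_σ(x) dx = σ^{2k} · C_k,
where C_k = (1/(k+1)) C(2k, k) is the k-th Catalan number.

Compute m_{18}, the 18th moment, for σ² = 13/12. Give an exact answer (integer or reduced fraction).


By the scaled semicircle moment identity, m_{2k} = σ^{2k} · C_k with k = 9.
C_9 = (1/(k+1)) · C(2k, k) = (1/10) · C(18, 9) = (1/10) · 48620 = 4862.
σ^{2k} = (σ²)^k = (13/12)^9 = 10604499373/5159780352.

Therefore m_{18} = σ^{18} · C_9 = (10604499373/5159780352) · 4862 = 25779537975763/2579890176.


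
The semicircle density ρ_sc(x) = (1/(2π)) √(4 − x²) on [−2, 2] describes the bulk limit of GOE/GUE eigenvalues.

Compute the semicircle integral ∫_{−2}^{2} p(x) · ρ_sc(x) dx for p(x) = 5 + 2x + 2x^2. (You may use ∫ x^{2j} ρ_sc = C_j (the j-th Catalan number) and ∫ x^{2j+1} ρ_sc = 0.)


Write p(x) = Σ a_i x^i, split into monomials and integrate each against ρ_sc separately.
Using ∫ x^{2j} ρ_sc = C_j = (1/(j+1)) C(2j, j) (Catalan numbers) and ∫ x^{2j+1} ρ_sc = 0 (odd monomials vanish by symmetry):
  i = 0 (even): a_0 · C_{0} = 5 · 1 = 5
  i = 1 (odd): ∫ x^1 ρ_sc = 0 (vanishes)
  i = 2 (even): a_2 · C_{1} = 2 · 1 = 2

Summing the contributions: ∫_{−2}^{2} p(x) ρ_sc(x) dx = 5 + 2 = 7.


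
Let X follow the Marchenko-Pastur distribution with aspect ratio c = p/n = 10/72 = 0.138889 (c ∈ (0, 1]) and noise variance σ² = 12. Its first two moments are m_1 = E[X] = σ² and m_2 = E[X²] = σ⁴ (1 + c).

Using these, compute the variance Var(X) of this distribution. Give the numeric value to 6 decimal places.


m_1 = E[X] = σ² = 12, so m_1² = 144.
m_2 = E[X²] = σ⁴ (1 + c) = 144 · (1 + 0.138889) = 144 · 1.138889 = 164.000000.
(Note m_2 − m_1² simplifies to c · σ⁴ = 0.138889 · 144.)

Var(X) = m_2 − m_1² = 164.000000 − 144 = 20.000000.


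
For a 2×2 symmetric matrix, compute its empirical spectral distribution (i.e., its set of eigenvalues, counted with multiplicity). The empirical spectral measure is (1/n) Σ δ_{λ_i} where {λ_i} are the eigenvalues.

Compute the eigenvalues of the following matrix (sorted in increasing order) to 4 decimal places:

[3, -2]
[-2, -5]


Since M is real symmetric, both eigenvalues are real; they are the roots of det(λI − M) = λ² − (tr M) λ + det M.
tr M = 3 + (-5) = -2.
det M = 3·(-5) − (-2)² = -15 − 4 = -19.
Characteristic polynomial: λ² + 2λ − 19 = 0.
Discriminant Δ = (tr M)² − 4·det M = 4 − (-76) = 80; √Δ = 8.944272.
λ = (tr M ± √Δ)/2 = (-2 ± 8.944272)/2, giving (tr M − √Δ)/2 = -5.4721 and (tr M + √Δ)/2 = 3.4721.

Eigenvalues sorted in increasing order: [-5.4721, 3.4721].


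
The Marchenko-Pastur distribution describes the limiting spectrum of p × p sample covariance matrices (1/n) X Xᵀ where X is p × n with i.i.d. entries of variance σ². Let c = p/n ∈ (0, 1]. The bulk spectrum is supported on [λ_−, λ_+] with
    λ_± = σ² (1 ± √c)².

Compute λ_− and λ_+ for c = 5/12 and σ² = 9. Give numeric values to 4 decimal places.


c = 5/12 = 0.416667; √c = 0.645497.
λ_− = σ² (1 − √c)² = 9 · (1 − 0.645497)² = 9 · (0.354503)² = 1.131050.
λ_+ = σ² (1 + √c)² = 9 · (1 + 0.645497)² = 9 · (1.645497)² = 24.368950.

Rounded to 4 decimal places: λ_− ≈ 1.1310, λ_+ ≈ 24.3690.


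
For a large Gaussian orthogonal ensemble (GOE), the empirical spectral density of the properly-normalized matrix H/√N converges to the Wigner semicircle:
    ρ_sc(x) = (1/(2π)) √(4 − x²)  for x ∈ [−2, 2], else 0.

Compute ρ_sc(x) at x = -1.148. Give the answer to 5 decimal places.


ρ_sc(x) = (1/(2π)) √(4 − x²). With x = -1.148:
  4 − x² = 4 − (-1.148)² = 4 − 1.317904 = 2.682096.
  √(4 − x²) = 1.637711.
  1/(2π) = 0.159155.
  ρ_sc(-1.148) = 0.159155 · 1.637711 = 0.260650.

Rounded to 5 decimal places: ρ_sc(-1.148) ≈ 0.26065.


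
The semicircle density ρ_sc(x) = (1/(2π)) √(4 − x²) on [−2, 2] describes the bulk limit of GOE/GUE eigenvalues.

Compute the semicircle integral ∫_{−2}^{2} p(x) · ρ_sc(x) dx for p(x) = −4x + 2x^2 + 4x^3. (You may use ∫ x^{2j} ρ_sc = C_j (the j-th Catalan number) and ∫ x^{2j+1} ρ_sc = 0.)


Write p(x) = Σ a_i x^i, split into monomials and integrate each against ρ_sc separately.
Using ∫ x^{2j} ρ_sc = C_j = (1/(j+1)) C(2j, j) (Catalan numbers) and ∫ x^{2j+1} ρ_sc = 0 (odd monomials vanish by symmetry):
  i = 1 (odd): ∫ x^1 ρ_sc = 0 (vanishes)
  i = 2 (even): a_2 · C_{1} = 2 · 1 = 2
  i = 3 (odd): ∫ x^3 ρ_sc = 0 (vanishes)

Summing the contributions: ∫_{−2}^{2} p(x) ρ_sc(x) dx = 2.


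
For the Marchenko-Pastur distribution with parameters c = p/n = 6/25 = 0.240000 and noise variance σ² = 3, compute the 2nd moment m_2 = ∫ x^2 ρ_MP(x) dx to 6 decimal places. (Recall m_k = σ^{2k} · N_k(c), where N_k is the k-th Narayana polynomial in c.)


E[X²] = σ⁴ (1 + c) (second MP moment). With σ² = 3 (so σ⁴ = 9) and c = 6/25 = 0.240000: E[X²] = 9 · (1 + 0.240000) = 9 · 1.240000.

So E[X^2] = 11.160000.


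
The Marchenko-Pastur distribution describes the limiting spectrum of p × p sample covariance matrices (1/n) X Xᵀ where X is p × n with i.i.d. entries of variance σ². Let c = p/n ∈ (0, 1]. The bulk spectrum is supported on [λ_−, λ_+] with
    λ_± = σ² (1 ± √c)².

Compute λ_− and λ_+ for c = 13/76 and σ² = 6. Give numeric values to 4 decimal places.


c = 13/76 = 0.171053; √c = 0.413585.
λ_− = σ² (1 − √c)² = 6 · (1 − 0.413585)² = 6 · (0.586415)² = 2.063295.
λ_+ = σ² (1 + √c)² = 6 · (1 + 0.413585)² = 6 · (1.413585)² = 11.989337.

Rounded to 4 decimal places: λ_− ≈ 2.0633, λ_+ ≈ 11.9893.


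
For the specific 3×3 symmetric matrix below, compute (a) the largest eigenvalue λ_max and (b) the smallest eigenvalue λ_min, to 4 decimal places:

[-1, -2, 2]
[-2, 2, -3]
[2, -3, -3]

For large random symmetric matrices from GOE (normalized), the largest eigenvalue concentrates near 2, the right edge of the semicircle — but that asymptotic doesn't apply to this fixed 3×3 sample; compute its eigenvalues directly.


Since M is real symmetric, all three eigenvalues are real; they are the roots of det(λI − M) = λ³ − (tr M) λ² + s λ − det M, where s is the sum of the principal 2×2 minors.
tr M = -1 + 2 + (-3) = -2.
s = ((-1)·2 − (-2)²) + ((-1)·(-3) − 2²) + (2·(-3) − (-3)²) = -6 + (-1) + (-15) = -22.
det M (expand along row 1) = (-1)·(-15) − (-2)·12 + 2·2 = 43.
Characteristic polynomial: λ³ + 2λ² − 22λ − 43 = 0.
Substitute λ = y + (tr M)/3 = y − 0.666667 to remove the quadratic term: y³ + p·y + q = 0 with p = s − (tr M)²/3 = -23.333333 and q = −2(tr M)³/27 + (tr M)·s/3 − det M = -27.740741.
Three real roots ⇒ use the trigonometric (Viète) form: r = 2√(−p/3) = 5.577734, φ = arccos(3q/(p·r)) = arccos(0.639447) = 0.877017 rad.
y_k = r·cos(φ/3 − 2πk/3) for k = 0, 1, 2 gives y = 5.341084, -1.278438, -4.062645.
λ_k = y_k − 0.666667 gives λ = 4.6744, -1.9451, -4.7293 (check: the sum is -2.0000 = tr M).

Hence λ_max = 4.6744 and λ_min = -4.7293.


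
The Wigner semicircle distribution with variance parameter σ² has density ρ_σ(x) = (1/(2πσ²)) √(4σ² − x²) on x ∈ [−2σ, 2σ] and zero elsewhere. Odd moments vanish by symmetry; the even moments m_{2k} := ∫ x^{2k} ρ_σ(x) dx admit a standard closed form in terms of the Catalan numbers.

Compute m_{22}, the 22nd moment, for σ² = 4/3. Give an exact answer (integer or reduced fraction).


By the scaled semicircle moment identity, m_{2k} = σ^{2k} · C_k with k = 11.
C_11 = (1/(k+1)) · C(2k, k) = (1/12) · C(22, 11) = (1/12) · 705432 = 58786.
σ^{2k} = (σ²)^k = (4/3)^11 = 4194304/177147.

Therefore m_{22} = σ^{22} · C_11 = (4194304/177147) · 58786 = 246566354944/177147.


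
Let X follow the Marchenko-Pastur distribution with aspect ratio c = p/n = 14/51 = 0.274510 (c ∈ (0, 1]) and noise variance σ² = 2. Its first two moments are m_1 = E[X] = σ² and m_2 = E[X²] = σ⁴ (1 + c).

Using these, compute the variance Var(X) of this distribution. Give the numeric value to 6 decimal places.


m_1 = E[X] = σ² = 2, so m_1² = 4.
m_2 = E[X²] = σ⁴ (1 + c) = 4 · (1 + 0.274510) = 4 · 1.274510 = 5.098039.
(Note m_2 − m_1² simplifies to c · σ⁴ = 0.274510 · 4.)

Var(X) = m_2 − m_1² = 5.098039 − 4 = 1.098039.


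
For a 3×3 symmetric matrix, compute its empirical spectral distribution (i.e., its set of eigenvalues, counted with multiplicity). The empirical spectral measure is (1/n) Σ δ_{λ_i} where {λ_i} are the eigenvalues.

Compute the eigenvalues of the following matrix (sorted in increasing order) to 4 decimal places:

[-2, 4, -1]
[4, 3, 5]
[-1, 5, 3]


Since M is real symmetric, all three eigenvalues are real; they are the roots of det(λI − M) = λ³ − (tr M) λ² + s λ − det M, where s is the sum of the principal 2×2 minors.
tr M = -2 + 3 + 3 = 4.
s = ((-2)·3 − 4²) + ((-2)·3 − (-1)²) + (3·3 − 5²) = -22 + (-7) + (-16) = -45.
det M (expand along row 1) = (-2)·(-16) − 4·17 + (-1)·23 = -59.
Characteristic polynomial: λ³ − 4λ² − 45λ + 59 = 0.
Substitute λ = y + (tr M)/3 = y + 1.333333 to remove the quadratic term: y³ + p·y + q = 0 with p = s − (tr M)²/3 = -50.333333 and q = −2(tr M)³/27 + (tr M)·s/3 − det M = -5.740741.
Three real roots ⇒ use the trigonometric (Viète) form: r = 2√(−p/3) = 8.192137, φ = arccos(3q/(p·r)) = arccos(0.041767) = 1.529017 rad.
y_k = r·cos(φ/3 − 2πk/3) for k = 0, 1, 2 gives y = 7.150953, -0.114084, -7.036869.
λ_k = y_k + 1.333333 gives λ = 8.4843, 1.2192, -5.7035 (check: the sum is 4.0000 = tr M).

Eigenvalues sorted in increasing order: [-5.7035, 1.2192, 8.4843].


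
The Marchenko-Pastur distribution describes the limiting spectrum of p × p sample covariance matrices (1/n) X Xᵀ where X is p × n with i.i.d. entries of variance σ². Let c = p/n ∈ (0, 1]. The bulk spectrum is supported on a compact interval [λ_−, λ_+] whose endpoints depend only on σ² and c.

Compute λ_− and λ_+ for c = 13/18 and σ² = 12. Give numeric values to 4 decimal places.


c = 13/18 = 0.722222; √c = 0.849837.
λ_− = σ² (1 − √c)² = 12 · (1 − 0.849837)² = 12 · (0.150163)² = 0.270589.
λ_+ = σ² (1 + √c)² = 12 · (1 + 0.849837)² = 12 · (1.849837)² = 41.062745.

Rounded to 4 decimal places: λ_− ≈ 0.2706, λ_+ ≈ 41.0627.


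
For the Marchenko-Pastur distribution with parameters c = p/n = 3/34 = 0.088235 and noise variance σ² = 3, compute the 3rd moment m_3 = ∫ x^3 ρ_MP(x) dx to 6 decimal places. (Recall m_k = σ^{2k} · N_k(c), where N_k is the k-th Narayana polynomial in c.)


E[X³] = σ⁶ (1 + 3c + c²) (third MP moment). With σ² = 3 (so σ⁶ = 27) and c = 3/34 = 0.088235: E[X³] = 27 · (1 + 3·0.088235 + (0.088235)²) = 27 · 1.272491.

So E[X^3] = 34.357266.


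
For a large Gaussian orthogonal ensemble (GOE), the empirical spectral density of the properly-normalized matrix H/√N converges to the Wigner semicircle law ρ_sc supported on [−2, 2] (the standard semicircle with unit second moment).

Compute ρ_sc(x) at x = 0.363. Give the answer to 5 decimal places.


ρ_sc(x) = (1/(2π)) √(4 − x²). With x = 0.363:
  4 − x² = 4 − (0.363)² = 4 − 0.131769 = 3.868231.
  √(4 − x²) = 1.966782.
  1/(2π) = 0.159155.
  ρ_sc(0.363) = 0.159155 · 1.966782 = 0.313023.

Rounded to 5 decimal places: ρ_sc(0.363) ≈ 0.31302.


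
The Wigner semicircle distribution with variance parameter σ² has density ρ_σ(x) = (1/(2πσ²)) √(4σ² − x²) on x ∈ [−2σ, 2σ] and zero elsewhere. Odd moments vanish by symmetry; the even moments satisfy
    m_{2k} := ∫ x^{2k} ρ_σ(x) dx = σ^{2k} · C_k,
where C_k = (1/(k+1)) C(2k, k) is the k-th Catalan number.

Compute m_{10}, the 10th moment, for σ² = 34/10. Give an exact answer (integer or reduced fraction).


By the scaled semicircle moment identity, m_{2k} = σ^{2k} · C_k with k = 5.
C_5 = (1/(k+1)) · C(2k, k) = (1/6) · C(10, 5) = (1/6) · 252 = 42.
σ^{2k} = (σ²)^k = (34/10)^5 = 1419857/3125.

Therefore m_{10} = σ^{10} · C_5 = (1419857/3125) · 42 = 59633994/3125.


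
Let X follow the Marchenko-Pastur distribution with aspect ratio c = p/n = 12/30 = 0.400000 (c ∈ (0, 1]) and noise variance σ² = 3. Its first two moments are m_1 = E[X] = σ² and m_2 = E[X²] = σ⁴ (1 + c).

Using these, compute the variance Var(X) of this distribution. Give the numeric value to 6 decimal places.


m_1 = E[X] = σ² = 3, so m_1² = 9.
m_2 = E[X²] = σ⁴ (1 + c) = 9 · (1 + 0.400000) = 9 · 1.400000 = 12.600000.
(Note m_2 − m_1² simplifies to c · σ⁴ = 0.400000 · 9.)

Var(X) = m_2 − m_1² = 12.600000 − 9 = 3.600000.


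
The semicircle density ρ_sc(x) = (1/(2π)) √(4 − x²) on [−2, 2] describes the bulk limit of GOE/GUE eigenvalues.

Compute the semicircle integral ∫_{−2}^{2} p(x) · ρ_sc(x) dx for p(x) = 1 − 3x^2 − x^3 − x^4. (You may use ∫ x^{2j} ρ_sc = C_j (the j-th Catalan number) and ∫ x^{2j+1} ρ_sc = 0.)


Write p(x) = Σ a_i x^i, split into monomials and integrate each against ρ_sc separately.
Using ∫ x^{2j} ρ_sc = C_j = (1/(j+1)) C(2j, j) (Catalan numbers) and ∫ x^{2j+1} ρ_sc = 0 (odd monomials vanish by symmetry):
  i = 0 (even): a_0 · C_{0} = 1 · 1 = 1
  i = 2 (even): a_2 · C_{1} = -3 · 1 = -3
  i = 3 (odd): ∫ x^3 ρ_sc = 0 (vanishes)
  i = 4 (even): a_4 · C_{2} = -1 · 2 = -2

Summing the contributions: ∫_{−2}^{2} p(x) ρ_sc(x) dx = 1 + (-3) + (-2) = -4.


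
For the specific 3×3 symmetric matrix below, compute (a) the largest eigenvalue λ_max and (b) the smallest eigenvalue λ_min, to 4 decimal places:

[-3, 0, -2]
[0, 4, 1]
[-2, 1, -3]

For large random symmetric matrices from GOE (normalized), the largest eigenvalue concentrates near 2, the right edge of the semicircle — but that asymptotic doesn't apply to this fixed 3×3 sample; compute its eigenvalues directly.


Since M is real symmetric, all three eigenvalues are real; they are the roots of det(λI − M) = λ³ − (tr M) λ² + s λ − det M, where s is the sum of the principal 2×2 minors.
tr M = -3 + 4 + (-3) = -2.
s = ((-3)·4 − 0²) + ((-3)·(-3) − (-2)²) + (4·(-3) − 1²) = -12 + 5 + (-13) = -20.
det M (expand along row 1) = (-3)·(-13) − 0·2 + (-2)·8 = 23.
Characteristic polynomial: λ³ + 2λ² − 20λ − 23 = 0.
Substitute λ = y + (tr M)/3 = y − 0.666667 to remove the quadratic term: y³ + p·y + q = 0 with p = s − (tr M)²/3 = -21.333333 and q = −2(tr M)³/27 + (tr M)·s/3 − det M = -9.074074.
Three real roots ⇒ use the trigonometric (Viète) form: r = 2√(−p/3) = 5.333333, φ = arccos(3q/(p·r)) = arccos(0.239258) = 1.329195 rad.
y_k = r·cos(φ/3 − 2πk/3) for k = 0, 1, 2 gives y = 4.818357, -0.429049, -4.389307.
λ_k = y_k − 0.666667 gives λ = 4.1517, -1.0957, -5.0560 (check: the sum is -2.0000 = tr M).

Hence λ_max = 4.1517 and λ_min = -5.0560.


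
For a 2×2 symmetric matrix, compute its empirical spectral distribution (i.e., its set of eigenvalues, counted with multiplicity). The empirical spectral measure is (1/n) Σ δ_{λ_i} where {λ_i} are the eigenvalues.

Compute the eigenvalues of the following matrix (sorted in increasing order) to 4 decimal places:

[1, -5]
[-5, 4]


Since M is real symmetric, both eigenvalues are real; they are the roots of det(λI − M) = λ² − (tr M) λ + det M.
tr M = 1 + 4 = 5.
det M = 1·4 − (-5)² = 4 − 25 = -21.
Characteristic polynomial: λ² − 5λ − 21 = 0.
Discriminant Δ = (tr M)² − 4·det M = 25 − (-84) = 109; √Δ = 10.440307.
λ = (tr M ± √Δ)/2 = (5 ± 10.440307)/2, giving (tr M − √Δ)/2 = -2.7202 and (tr M + √Δ)/2 = 7.7202.

Eigenvalues sorted in increasing order: [-2.7202, 7.7202].


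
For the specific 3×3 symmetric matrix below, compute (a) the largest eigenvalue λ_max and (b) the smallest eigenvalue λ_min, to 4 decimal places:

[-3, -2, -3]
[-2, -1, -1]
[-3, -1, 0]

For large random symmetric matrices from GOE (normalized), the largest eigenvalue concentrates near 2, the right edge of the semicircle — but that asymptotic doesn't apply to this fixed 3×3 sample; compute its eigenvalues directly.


Since M is real symmetric, all three eigenvalues are real; they are the roots of det(λI − M) = λ³ − (tr M) λ² + s λ − det M, where s is the sum of the principal 2×2 minors.
tr M = -3 + (-1) + 0 = -4.
s = ((-3)·(-1) − (-2)²) + ((-3)·0 − (-3)²) + ((-1)·0 − (-1)²) = -1 + (-9) + (-1) = -11.
det M (expand along row 1) = (-3)·(-1) − (-2)·(-3) + (-3)·(-1) = 0.
Characteristic polynomial: λ³ + 4λ² − 11λ = 0.
Substitute λ = y + (tr M)/3 = y − 1.333333 to remove the quadratic term: y³ + p·y + q = 0 with p = s − (tr M)²/3 = -16.333333 and q = −2(tr M)³/27 + (tr M)·s/3 − det M = 19.407407.
Three real roots ⇒ use the trigonometric (Viète) form: r = 2√(−p/3) = 4.666667, φ = arccos(3q/(p·r)) = arccos(-0.763848) = 2.440051 rad.
y_k = r·cos(φ/3 − 2πk/3) for k = 0, 1, 2 gives y = 3.206317, 1.333333, -4.539650.
λ_k = y_k − 1.333333 gives λ = 1.8730, 0.0000, -5.8730 (check: the sum is -4.0000 = tr M).

Hence λ_max = 1.8730 and λ_min = -5.8730.


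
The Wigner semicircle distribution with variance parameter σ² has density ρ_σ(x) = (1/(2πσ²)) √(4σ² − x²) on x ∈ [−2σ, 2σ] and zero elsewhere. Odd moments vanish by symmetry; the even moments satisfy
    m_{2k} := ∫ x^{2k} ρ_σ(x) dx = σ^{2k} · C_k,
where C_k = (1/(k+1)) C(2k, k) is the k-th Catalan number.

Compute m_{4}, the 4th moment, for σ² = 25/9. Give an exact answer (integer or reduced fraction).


By the scaled semicircle moment identity, m_{2k} = σ^{2k} · C_k with k = 2.
C_2 = (1/(k+1)) · C(2k, k) = (1/3) · C(4, 2) = (1/3) · 6 = 2.
σ^{2k} = (σ²)^k = (25/9)^2 = 625/81.

Therefore m_{4} = σ^{4} · C_2 = (625/81) · 2 = 1250/81.


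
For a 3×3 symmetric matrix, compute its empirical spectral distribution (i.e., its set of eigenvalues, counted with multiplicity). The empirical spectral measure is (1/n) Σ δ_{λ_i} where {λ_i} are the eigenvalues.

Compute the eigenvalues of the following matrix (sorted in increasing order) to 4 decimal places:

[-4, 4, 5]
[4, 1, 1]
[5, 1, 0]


Since M is real symmetric, all three eigenvalues are real; they are the roots of det(λI − M) = λ³ − (tr M) λ² + s λ − det M, where s is the sum of the principal 2×2 minors.
tr M = -4 + 1 + 0 = -3.
s = ((-4)·1 − 4²) + ((-4)·0 − 5²) + (1·0 − 1²) = -20 + (-25) + (-1) = -46.
det M (expand along row 1) = (-4)·(-1) − 4·(-5) + 5·(-1) = 19.
Characteristic polynomial: λ³ + 3λ² − 46λ − 19 = 0.
Substitute λ = y + (tr M)/3 = y − 1.000000 to remove the quadratic term: y³ + p·y + q = 0 with p = s − (tr M)²/3 = -49.000000 and q = −2(tr M)³/27 + (tr M)·s/3 − det M = 29.000000.
Three real roots ⇒ use the trigonometric (Viète) form: r = 2√(−p/3) = 8.082904, φ = arccos(3q/(p·r)) = arccos(-0.219662) = 1.792265 rad.
y_k = r·cos(φ/3 − 2πk/3) for k = 0, 1, 2 gives y = 6.682854, 0.596161, -7.279015.
λ_k = y_k − 1.000000 gives λ = 5.6829, -0.4038, -8.2790 (check: the sum is -3.0000 = tr M).

Eigenvalues sorted in increasing order: [-8.2790, -0.4038, 5.6829].


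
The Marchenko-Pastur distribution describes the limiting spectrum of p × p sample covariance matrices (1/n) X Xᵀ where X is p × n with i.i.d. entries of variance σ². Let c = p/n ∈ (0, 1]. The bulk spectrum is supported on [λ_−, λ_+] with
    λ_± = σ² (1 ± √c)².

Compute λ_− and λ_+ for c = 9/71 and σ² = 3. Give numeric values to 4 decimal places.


c = 9/71 = 0.126761; √c = 0.356034.
λ_− = σ² (1 − √c)² = 3 · (1 − 0.356034)² = 3 · (0.643966)² = 1.244075.
λ_+ = σ² (1 + √c)² = 3 · (1 + 0.356034)² = 3 · (1.356034)² = 5.516489.

Rounded to 4 decimal places: λ_− ≈ 1.2441, λ_+ ≈ 5.5165.


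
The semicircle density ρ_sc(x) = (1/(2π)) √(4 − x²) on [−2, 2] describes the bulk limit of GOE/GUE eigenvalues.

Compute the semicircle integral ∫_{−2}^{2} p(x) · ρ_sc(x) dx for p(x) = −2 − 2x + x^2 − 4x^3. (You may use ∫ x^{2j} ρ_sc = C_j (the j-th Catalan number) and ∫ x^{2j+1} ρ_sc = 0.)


Write p(x) = Σ a_i x^i, split into monomials and integrate each against ρ_sc separately.
Using ∫ x^{2j} ρ_sc = C_j = (1/(j+1)) C(2j, j) (Catalan numbers) and ∫ x^{2j+1} ρ_sc = 0 (odd monomials vanish by symmetry):
  i = 0 (even): a_0 · C_{0} = -2 · 1 = -2
  i = 1 (odd): ∫ x^1 ρ_sc = 0 (vanishes)
  i = 2 (even): a_2 · C_{1} = 1 · 1 = 1
  i = 3 (odd): ∫ x^3 ρ_sc = 0 (vanishes)

Summing the contributions: ∫_{−2}^{2} p(x) ρ_sc(x) dx = (-2) + 1 = -1.


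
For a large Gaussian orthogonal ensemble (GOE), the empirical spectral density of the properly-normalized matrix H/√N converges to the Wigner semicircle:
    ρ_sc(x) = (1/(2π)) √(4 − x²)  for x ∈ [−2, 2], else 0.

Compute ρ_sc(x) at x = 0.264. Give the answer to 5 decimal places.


ρ_sc(x) = (1/(2π)) √(4 − x²). With x = 0.264:
  4 − x² = 4 − (0.264)² = 4 − 0.069696 = 3.930304.
  √(4 − x²) = 1.982499.
  1/(2π) = 0.159155.
  ρ_sc(0.264) = 0.159155 · 1.982499 = 0.315525.

Rounded to 5 decimal places: ρ_sc(0.264) ≈ 0.31552.


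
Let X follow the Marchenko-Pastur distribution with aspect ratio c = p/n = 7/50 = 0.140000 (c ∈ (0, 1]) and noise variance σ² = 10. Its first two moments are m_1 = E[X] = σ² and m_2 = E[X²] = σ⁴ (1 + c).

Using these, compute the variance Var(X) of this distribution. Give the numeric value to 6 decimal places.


m_1 = E[X] = σ² = 10, so m_1² = 100.
m_2 = E[X²] = σ⁴ (1 + c) = 100 · (1 + 0.140000) = 100 · 1.140000 = 114.000000.
(Note m_2 − m_1² simplifies to c · σ⁴ = 0.140000 · 100.)

Var(X) = m_2 − m_1² = 114.000000 − 100 = 14.000000.


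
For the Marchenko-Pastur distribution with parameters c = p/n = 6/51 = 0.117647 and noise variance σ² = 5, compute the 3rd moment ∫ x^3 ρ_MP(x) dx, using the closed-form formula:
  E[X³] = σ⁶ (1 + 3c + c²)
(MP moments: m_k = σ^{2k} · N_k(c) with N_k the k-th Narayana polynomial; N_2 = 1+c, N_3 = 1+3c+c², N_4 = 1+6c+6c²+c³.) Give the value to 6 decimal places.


E[X³] = σ⁶ (1 + 3c + c²) (third MP moment). With σ² = 5 (so σ⁶ = 125) and c = 6/51 = 0.117647: E[X³] = 125 · (1 + 3·0.117647 + (0.117647)²) = 125 · 1.366782.

So E[X^3] = 170.847751.


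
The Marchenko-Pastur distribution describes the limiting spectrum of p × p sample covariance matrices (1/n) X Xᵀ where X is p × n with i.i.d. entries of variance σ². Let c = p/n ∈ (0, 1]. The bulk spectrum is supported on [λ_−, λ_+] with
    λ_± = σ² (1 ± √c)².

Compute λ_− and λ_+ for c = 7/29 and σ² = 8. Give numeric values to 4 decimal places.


c = 7/29 = 0.241379; √c = 0.491304.
λ_− = σ² (1 − √c)² = 8 · (1 − 0.491304)² = 8 · (0.508696)² = 2.070176.
λ_+ = σ² (1 + √c)² = 8 · (1 + 0.491304)² = 8 · (1.491304)² = 17.791893.

Rounded to 4 decimal places: λ_− ≈ 2.0702, λ_+ ≈ 17.7919.


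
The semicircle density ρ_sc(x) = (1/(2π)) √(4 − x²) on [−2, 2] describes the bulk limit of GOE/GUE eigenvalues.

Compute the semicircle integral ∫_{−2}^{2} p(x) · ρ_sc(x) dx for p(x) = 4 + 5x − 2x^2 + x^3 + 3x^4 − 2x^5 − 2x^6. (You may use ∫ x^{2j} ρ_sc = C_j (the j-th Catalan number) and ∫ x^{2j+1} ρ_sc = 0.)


Write p(x) = Σ a_i x^i, split into monomials and integrate each against ρ_sc separately.
Using ∫ x^{2j} ρ_sc = C_j = (1/(j+1)) C(2j, j) (Catalan numbers) and ∫ x^{2j+1} ρ_sc = 0 (odd monomials vanish by symmetry):
  i = 0 (even): a_0 · C_{0} = 4 · 1 = 4
  i = 1 (odd): ∫ x^1 ρ_sc = 0 (vanishes)
  i = 2 (even): a_2 · C_{1} = -2 · 1 = -2
  i = 3 (odd): ∫ x^3 ρ_sc = 0 (vanishes)
  i = 4 (even): a_4 · C_{2} = 3 · 2 = 6
  i = 5 (odd): ∫ x^5 ρ_sc = 0 (vanishes)
  i = 6 (even): a_6 · C_{3} = -2 · 5 = -10

Summing the contributions: ∫_{−2}^{2} p(x) ρ_sc(x) dx = 4 + (-2) + 6 + (-10) = -2.


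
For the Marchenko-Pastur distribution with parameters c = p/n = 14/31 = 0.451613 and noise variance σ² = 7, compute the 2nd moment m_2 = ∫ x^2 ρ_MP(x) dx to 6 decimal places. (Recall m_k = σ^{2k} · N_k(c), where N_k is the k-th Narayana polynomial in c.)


E[X²] = σ⁴ (1 + c) (second MP moment). With σ² = 7 (so σ⁴ = 49) and c = 14/31 = 0.451613: E[X²] = 49 · (1 + 0.451613) = 49 · 1.451613.

So E[X^2] = 71.129032.


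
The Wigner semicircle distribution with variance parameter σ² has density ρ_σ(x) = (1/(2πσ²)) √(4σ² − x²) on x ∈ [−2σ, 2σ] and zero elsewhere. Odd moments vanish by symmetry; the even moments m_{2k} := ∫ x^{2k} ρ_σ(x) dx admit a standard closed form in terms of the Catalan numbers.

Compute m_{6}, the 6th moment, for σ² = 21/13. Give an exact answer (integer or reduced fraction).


By the scaled semicircle moment identity, m_{2k} = σ^{2k} · C_k with k = 3.
C_3 = (1/(k+1)) · C(2k, k) = (1/4) · C(6, 3) = (1/4) · 20 = 5.
σ^{2k} = (σ²)^k = (21/13)^3 = 9261/2197.

Therefore m_{6} = σ^{6} · C_3 = (9261/2197) · 5 = 46305/2197.


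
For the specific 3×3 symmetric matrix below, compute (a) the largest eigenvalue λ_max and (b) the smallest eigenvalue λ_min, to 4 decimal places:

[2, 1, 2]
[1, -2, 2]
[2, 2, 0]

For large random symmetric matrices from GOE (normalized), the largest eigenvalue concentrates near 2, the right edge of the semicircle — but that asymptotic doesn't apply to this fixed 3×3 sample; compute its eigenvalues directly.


Since M is real symmetric, all three eigenvalues are real; they are the roots of det(λI − M) = λ³ − (tr M) λ² + s λ − det M, where s is the sum of the principal 2×2 minors.
tr M = 2 + (-2) + 0 = 0.
s = (2·(-2) − 1²) + (2·0 − 2²) + ((-2)·0 − 2²) = -5 + (-4) + (-4) = -13.
det M (expand along row 1) = 2·(-4) − 1·(-4) + 2·6 = 8.
Characteristic polynomial: λ³ − 13λ − 8 = 0.
Substitute λ = y + (tr M)/3 = y + 0.000000 to remove the quadratic term: y³ + p·y + q = 0 with p = s − (tr M)²/3 = -13.000000 and q = −2(tr M)³/27 + (tr M)·s/3 − det M = -8.000000.
Three real roots ⇒ use the trigonometric (Viète) form: r = 2√(−p/3) = 4.163332, φ = arccos(3q/(p·r)) = arccos(0.443432) = 1.111372 rad.
y_k = r·cos(φ/3 − 2πk/3) for k = 0, 1, 2 gives y = 3.880899, -0.635089, -3.245810.
λ_k = y_k + 0.000000 gives λ = 3.8809, -0.6351, -3.2458 (check: the sum is 0.0000 = tr M).

Hence λ_max = 3.8809 and λ_min = -3.2458.


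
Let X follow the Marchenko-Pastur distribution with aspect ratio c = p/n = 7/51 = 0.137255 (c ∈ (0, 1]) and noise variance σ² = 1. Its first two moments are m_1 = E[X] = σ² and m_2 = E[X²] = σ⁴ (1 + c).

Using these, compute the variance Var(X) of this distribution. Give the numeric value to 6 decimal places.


m_1 = E[X] = σ² = 1, so m_1² = 1.
m_2 = E[X²] = σ⁴ (1 + c) = 1 · (1 + 0.137255) = 1 · 1.137255 = 1.137255.
(Note m_2 − m_1² simplifies to c · σ⁴ = 0.137255 · 1.)

Var(X) = m_2 − m_1² = 1.137255 − 1 = 0.137255.


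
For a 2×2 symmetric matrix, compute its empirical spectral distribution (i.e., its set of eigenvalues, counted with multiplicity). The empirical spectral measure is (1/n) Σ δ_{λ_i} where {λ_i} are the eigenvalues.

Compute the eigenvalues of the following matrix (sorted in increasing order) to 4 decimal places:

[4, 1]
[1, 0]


Since M is real symmetric, both eigenvalues are real; they are the roots of det(λI − M) = λ² − (tr M) λ + det M.
tr M = 4 + 0 = 4.
det M = 4·0 − 1² = 0 − 1 = -1.
Characteristic polynomial: λ² − 4λ − 1 = 0.
Discriminant Δ = (tr M)² − 4·det M = 16 − (-4) = 20; √Δ = 4.472136.
λ = (tr M ± √Δ)/2 = (4 ± 4.472136)/2, giving (tr M − √Δ)/2 = -0.2361 and (tr M + √Δ)/2 = 4.2361.

Eigenvalues sorted in increasing order: [-0.2361, 4.2361].


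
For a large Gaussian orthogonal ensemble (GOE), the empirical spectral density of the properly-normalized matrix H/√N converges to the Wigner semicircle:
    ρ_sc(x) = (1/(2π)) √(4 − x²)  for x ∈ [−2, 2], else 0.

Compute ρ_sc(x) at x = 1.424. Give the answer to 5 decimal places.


ρ_sc(x) = (1/(2π)) √(4 − x²). With x = 1.424:
  4 − x² = 4 − (1.424)² = 4 − 2.027776 = 1.972224.
  √(4 − x²) = 1.404359.
  1/(2π) = 0.159155.
  ρ_sc(1.424) = 0.159155 · 1.404359 = 0.223511.

Rounded to 5 decimal places: ρ_sc(1.424) ≈ 0.22351.


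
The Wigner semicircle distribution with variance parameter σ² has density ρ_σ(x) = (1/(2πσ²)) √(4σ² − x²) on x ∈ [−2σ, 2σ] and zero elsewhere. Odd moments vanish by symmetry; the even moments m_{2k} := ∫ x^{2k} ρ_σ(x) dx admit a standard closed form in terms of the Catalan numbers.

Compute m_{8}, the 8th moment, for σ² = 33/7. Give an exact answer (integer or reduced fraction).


By the scaled semicircle moment identity, m_{2k} = σ^{2k} · C_k with k = 4.
C_4 = (1/(k+1)) · C(2k, k) = (1/5) · C(8, 4) = (1/5) · 70 = 14.
σ^{2k} = (σ²)^k = (33/7)^4 = 1185921/2401.

Therefore m_{8} = σ^{8} · C_4 = (1185921/2401) · 14 = 2371842/343.


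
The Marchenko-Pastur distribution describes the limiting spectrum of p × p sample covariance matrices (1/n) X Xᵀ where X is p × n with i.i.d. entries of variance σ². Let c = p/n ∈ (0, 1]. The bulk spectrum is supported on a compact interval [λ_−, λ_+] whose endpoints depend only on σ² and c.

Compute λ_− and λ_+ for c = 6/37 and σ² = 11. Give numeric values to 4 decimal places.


c = 6/37 = 0.162162; √c = 0.402694.
λ_− = σ² (1 − √c)² = 11 · (1 − 0.402694)² = 11 · (0.597306)² = 3.924524.
λ_+ = σ² (1 + √c)² = 11 · (1 + 0.402694)² = 11 · (1.402694)² = 21.643044.

Rounded to 4 decimal places: λ_− ≈ 3.9245, λ_+ ≈ 21.6430.


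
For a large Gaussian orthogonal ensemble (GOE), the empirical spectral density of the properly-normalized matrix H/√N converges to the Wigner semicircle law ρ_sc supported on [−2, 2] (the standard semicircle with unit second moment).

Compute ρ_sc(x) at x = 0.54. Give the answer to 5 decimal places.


ρ_sc(x) = (1/(2π)) √(4 − x²). With x = 0.54:
  4 − x² = 4 − (0.54)² = 4 − 0.291600 = 3.708400.
  √(4 − x²) = 1.925721.
  1/(2π) = 0.159155.
  ρ_sc(0.54) = 0.159155 · 1.925721 = 0.306488.

Rounded to 5 decimal places: ρ_sc(0.54) ≈ 0.30649.


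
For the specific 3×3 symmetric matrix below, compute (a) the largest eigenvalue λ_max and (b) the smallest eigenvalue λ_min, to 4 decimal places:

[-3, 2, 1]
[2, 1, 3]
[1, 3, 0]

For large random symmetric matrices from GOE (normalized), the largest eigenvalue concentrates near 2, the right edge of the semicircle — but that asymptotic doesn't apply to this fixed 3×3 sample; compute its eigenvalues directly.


Since M is real symmetric, all three eigenvalues are real; they are the roots of det(λI − M) = λ³ − (tr M) λ² + s λ − det M, where s is the sum of the principal 2×2 minors.
tr M = -3 + 1 + 0 = -2.
s = ((-3)·1 − 2²) + ((-3)·0 − 1²) + (1·0 − 3²) = -7 + (-1) + (-9) = -17.
det M (expand along row 1) = (-3)·(-9) − 2·(-3) + 1·5 = 38.
Characteristic polynomial: λ³ + 2λ² − 17λ − 38 = 0.
Substitute λ = y + (tr M)/3 = y − 0.666667 to remove the quadratic term: y³ + p·y + q = 0 with p = s − (tr M)²/3 = -18.333333 and q = −2(tr M)³/27 + (tr M)·s/3 − det M = -26.074074.
Three real roots ⇒ use the trigonometric (Viète) form: r = 2√(−p/3) = 4.944132, φ = arccos(3q/(p·r)) = arccos(0.862976) = 0.529666 rad.
y_k = r·cos(φ/3 − 2πk/3) for k = 0, 1, 2 gives y = 4.867274, -1.681593, -3.185680.
λ_k = y_k − 0.666667 gives λ = 4.2006, -2.3483, -3.8523 (check: the sum is -2.0000 = tr M).

Hence λ_max = 4.2006 and λ_min = -3.8523.
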